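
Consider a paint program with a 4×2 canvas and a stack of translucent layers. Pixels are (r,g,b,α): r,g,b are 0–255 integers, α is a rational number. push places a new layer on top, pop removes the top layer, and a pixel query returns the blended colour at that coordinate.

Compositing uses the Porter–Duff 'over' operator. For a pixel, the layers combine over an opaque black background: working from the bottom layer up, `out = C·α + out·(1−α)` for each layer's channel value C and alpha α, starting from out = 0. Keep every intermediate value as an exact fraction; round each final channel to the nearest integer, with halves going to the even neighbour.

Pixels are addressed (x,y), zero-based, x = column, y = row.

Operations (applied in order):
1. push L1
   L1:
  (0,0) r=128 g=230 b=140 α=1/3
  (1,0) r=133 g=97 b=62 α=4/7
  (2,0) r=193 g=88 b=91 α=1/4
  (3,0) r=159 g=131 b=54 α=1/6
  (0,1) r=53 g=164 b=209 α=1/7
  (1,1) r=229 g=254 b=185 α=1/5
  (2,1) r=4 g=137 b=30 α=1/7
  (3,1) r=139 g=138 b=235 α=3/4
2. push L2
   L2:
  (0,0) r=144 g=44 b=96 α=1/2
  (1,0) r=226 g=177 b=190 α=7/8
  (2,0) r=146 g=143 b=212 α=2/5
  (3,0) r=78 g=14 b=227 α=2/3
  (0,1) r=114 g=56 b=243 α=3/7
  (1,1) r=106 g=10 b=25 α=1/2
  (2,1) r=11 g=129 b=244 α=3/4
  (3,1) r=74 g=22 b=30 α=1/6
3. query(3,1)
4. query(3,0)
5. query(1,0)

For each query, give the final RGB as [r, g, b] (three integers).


at x=3,y=1 over L1,L2:
+L1 (α=3/4) → [417/4, 207/2, 705/4]
+L2 (α=1/6) → [2381/24, 1079/12, 1215/8]
= [99, 90, 152]

(3,0) stack=L1,L2; from [0,0,0]:
+L1 (α=1/6) → [53/2, 131/6, 9]
+L2 (α=2/3) → [365/6, 299/18, 463/3]
= [61, 17, 154]

query (1,0) [L1,L2] — begin 0,0,0
+L1 (α=4/7) → [76, 388/7, 248/7]
+L2 (α=7/8) → [829/4, 9061/56, 4779/28]
= [207, 162, 171]


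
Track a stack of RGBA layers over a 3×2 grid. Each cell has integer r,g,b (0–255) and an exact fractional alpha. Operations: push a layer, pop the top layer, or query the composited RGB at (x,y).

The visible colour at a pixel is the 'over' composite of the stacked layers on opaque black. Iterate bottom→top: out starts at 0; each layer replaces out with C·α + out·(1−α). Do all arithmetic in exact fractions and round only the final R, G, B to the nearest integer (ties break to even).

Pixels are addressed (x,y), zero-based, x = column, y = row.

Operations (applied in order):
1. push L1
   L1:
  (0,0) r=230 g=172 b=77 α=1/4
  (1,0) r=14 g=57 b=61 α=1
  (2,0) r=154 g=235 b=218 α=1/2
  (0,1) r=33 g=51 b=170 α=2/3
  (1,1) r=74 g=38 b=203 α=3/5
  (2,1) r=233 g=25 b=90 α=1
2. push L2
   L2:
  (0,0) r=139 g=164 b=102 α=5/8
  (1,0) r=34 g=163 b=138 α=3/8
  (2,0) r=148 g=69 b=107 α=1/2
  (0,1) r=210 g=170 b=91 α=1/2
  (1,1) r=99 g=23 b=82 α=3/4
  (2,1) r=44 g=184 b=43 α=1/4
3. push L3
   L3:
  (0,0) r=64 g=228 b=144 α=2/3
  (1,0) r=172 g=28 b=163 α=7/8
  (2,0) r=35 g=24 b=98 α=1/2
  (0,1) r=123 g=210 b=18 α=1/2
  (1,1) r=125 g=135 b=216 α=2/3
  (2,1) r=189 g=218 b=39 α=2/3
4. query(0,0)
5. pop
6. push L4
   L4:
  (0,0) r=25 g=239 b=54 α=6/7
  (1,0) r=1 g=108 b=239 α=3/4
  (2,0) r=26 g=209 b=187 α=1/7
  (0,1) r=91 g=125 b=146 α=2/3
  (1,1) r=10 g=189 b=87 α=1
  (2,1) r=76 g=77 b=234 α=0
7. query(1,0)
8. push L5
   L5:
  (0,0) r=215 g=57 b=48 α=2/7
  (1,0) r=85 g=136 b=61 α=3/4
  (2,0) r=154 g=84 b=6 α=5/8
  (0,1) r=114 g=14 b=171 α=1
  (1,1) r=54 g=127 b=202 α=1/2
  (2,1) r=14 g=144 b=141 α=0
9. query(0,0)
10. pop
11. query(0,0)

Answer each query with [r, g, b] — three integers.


query (0,0) [L1,L2,L3] — begin 0,0,0
+L1 (α=1/4) → [115/2, 43, 77/4]
+L2 (α=5/8) → [1735/16, 949/8, 2271/32]
+L3 (α=2/3) → [1261/16, 4597/24, 3829/32]
→ [79, 192, 120]

(1,0) stack=L1,L2,L4; from [0,0,0]:
+L1 (α=1) → [14, 57, 61]
+L2 (α=3/8) → [43/2, 387/4, 719/8]
+L4 (α=3/4) → [49/8, 1683/16, 6455/32]
→ [6, 105, 202]

(0,0) stack=L1,L2,L4,L5; from [0,0,0]:
L1 α=1/4: [115/2, 43, 77/4]
L2 α=5/8: [1735/16, 949/8, 2271/32]
L4 α=6/7: [4135/112, 12421/56, 12639/224]
L5 α=2/7: [68835/784, 68489/392, 84699/1568]
= [88, 175, 54]

query (0,0) [L1,L2,L4] — begin 0,0,0
L1 α=1/4: [115/2, 43, 77/4]
L2 α=5/8: [1735/16, 949/8, 2271/32]
L4 α=6/7: [4135/112, 12421/56, 12639/224]
= [37, 222, 56]


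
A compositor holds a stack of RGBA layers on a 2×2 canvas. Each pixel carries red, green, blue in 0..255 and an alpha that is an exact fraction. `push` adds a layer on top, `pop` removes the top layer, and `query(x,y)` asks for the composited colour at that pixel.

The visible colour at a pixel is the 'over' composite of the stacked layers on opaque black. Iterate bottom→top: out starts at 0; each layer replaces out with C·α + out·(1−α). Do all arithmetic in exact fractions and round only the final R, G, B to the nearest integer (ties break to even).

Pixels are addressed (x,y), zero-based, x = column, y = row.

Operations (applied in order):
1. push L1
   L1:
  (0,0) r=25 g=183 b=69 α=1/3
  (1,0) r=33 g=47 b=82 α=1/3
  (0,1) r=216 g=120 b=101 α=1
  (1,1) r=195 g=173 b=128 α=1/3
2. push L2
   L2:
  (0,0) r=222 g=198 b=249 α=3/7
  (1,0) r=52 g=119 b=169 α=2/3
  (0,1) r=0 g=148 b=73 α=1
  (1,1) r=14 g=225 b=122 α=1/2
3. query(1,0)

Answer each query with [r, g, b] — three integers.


at x=1,y=0 over L1,L2:
+L1 (α=1/3) → [11, 47/3, 82/3]
+L2 (α=2/3) → [115/3, 761/9, 1096/9]
→ [38, 85, 122]


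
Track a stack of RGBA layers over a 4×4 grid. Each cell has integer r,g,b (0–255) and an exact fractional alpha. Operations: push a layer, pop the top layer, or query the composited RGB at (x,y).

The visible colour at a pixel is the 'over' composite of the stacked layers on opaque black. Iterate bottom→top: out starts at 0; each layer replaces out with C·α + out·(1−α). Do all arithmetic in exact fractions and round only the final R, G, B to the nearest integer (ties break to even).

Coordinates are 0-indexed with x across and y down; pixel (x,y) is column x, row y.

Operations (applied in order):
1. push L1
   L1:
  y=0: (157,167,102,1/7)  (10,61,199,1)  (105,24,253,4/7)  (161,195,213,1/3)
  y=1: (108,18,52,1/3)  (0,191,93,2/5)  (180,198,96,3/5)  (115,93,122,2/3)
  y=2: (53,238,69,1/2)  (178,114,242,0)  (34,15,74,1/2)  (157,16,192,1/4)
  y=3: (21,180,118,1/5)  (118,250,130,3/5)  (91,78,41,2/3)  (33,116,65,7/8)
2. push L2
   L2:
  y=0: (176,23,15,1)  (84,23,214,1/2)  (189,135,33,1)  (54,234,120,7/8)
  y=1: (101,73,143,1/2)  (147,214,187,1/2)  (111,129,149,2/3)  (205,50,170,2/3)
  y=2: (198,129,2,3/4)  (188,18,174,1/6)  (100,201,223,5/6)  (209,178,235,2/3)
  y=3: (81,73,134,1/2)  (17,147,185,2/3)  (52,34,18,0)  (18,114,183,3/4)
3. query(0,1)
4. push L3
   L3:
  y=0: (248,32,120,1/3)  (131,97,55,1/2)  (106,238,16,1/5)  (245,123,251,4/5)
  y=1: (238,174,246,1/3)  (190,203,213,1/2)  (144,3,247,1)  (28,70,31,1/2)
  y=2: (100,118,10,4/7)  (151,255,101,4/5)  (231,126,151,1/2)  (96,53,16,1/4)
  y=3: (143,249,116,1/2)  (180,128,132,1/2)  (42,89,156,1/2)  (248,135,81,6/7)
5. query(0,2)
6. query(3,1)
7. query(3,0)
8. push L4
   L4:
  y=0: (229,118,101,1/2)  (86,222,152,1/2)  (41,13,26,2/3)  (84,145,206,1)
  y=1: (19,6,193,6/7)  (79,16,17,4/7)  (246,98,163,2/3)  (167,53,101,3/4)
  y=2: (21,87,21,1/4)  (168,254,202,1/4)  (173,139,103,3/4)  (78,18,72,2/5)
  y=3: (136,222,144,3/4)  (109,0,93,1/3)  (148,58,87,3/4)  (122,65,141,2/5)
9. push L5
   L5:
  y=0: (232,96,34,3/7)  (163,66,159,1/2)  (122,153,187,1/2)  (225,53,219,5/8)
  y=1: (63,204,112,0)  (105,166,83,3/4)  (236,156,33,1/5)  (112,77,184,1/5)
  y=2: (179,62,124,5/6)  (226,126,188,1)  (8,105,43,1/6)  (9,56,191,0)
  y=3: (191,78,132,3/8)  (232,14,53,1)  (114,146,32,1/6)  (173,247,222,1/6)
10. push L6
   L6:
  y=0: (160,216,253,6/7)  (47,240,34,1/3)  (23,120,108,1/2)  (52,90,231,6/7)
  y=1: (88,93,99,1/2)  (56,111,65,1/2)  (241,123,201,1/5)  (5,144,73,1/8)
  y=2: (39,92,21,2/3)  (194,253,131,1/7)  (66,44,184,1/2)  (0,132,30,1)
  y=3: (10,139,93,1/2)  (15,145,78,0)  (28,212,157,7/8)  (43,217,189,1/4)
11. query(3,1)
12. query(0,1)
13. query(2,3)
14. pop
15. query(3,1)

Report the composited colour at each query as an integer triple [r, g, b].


query (0,1) [L1,L2] — begin 0,0,0
after L1 α=1/3: [36, 6, 52/3]
after L2 α=1/2: [137/2, 79/2, 481/6]
rounded: [68, 40, 80]

at x=0,y=2 over L1,L2,L3:
+L1 (α=1/2) → [53/2, 119, 69/2]
+L2 (α=3/4) → [1241/8, 253/2, 81/8]
+L3 (α=4/7) → [989/8, 1703/14, 563/56]
= [124, 122, 10]

query (3,1) [L1,L2,L3] — begin 0,0,0
after L1 α=2/3: [230/3, 62, 244/3]
after L2 α=2/3: [1460/9, 54, 1264/9]
after L3 α=1/2: [856/9, 62, 1543/18]
= [95, 62, 86]

(3,0) stack=L1,L2,L3; from [0,0,0]:
L1 α=1/3: [161/3, 65, 71]
L2 α=7/8: [1295/24, 1703/8, 911/8]
L3 α=4/5: [4963/24, 5639/40, 8943/40]
rounded: [207, 141, 224]

at x=3,y=1 over L1,L2,L3,L4,L5,L6:
L1 α=2/3: [230/3, 62, 244/3]
L2 α=2/3: [1460/9, 54, 1264/9]
L3 α=1/2: [856/9, 62, 1543/18]
L4 α=3/4: [5365/36, 221/4, 6997/72]
L5 α=1/5: [6373/45, 298/5, 10309/90]
L6 α=1/8: [11209/90, 1403/20, 78733/720]
= [125, 70, 109]

at x=0,y=1 over L1,L2,L3,L4,L5,L6:
after L1 α=1/3: [36, 6, 52/3]
after L2 α=1/2: [137/2, 79/2, 481/6]
after L3 α=1/3: [125, 253/3, 1219/9]
after L4 α=6/7: [239/7, 361/21, 1663/9]
after L5 α=0: [239/7, 361/21, 1663/9]
after L6 α=1/2: [855/14, 1157/21, 1277/9]
= [61, 55, 142]

at x=2,y=3 over L1,L2,L3,L4,L5,L6:
after L1 α=2/3: [182/3, 52, 82/3]
after L2 α=0: [182/3, 52, 82/3]
after L3 α=1/2: [154/3, 141/2, 275/3]
after L4 α=3/4: [743/6, 489/8, 529/6]
after L5 α=1/6: [4399/36, 3613/48, 2837/36]
after L6 α=7/8: [11455/288, 74845/384, 42401/288]
= [40, 195, 147]

query (3,1) [L1,L2,L3,L4,L5] — begin 0,0,0
L1 α=2/3: [230/3, 62, 244/3]
L2 α=2/3: [1460/9, 54, 1264/9]
L3 α=1/2: [856/9, 62, 1543/18]
L4 α=3/4: [5365/36, 221/4, 6997/72]
L5 α=1/5: [6373/45, 298/5, 10309/90]
→ [142, 60, 115]


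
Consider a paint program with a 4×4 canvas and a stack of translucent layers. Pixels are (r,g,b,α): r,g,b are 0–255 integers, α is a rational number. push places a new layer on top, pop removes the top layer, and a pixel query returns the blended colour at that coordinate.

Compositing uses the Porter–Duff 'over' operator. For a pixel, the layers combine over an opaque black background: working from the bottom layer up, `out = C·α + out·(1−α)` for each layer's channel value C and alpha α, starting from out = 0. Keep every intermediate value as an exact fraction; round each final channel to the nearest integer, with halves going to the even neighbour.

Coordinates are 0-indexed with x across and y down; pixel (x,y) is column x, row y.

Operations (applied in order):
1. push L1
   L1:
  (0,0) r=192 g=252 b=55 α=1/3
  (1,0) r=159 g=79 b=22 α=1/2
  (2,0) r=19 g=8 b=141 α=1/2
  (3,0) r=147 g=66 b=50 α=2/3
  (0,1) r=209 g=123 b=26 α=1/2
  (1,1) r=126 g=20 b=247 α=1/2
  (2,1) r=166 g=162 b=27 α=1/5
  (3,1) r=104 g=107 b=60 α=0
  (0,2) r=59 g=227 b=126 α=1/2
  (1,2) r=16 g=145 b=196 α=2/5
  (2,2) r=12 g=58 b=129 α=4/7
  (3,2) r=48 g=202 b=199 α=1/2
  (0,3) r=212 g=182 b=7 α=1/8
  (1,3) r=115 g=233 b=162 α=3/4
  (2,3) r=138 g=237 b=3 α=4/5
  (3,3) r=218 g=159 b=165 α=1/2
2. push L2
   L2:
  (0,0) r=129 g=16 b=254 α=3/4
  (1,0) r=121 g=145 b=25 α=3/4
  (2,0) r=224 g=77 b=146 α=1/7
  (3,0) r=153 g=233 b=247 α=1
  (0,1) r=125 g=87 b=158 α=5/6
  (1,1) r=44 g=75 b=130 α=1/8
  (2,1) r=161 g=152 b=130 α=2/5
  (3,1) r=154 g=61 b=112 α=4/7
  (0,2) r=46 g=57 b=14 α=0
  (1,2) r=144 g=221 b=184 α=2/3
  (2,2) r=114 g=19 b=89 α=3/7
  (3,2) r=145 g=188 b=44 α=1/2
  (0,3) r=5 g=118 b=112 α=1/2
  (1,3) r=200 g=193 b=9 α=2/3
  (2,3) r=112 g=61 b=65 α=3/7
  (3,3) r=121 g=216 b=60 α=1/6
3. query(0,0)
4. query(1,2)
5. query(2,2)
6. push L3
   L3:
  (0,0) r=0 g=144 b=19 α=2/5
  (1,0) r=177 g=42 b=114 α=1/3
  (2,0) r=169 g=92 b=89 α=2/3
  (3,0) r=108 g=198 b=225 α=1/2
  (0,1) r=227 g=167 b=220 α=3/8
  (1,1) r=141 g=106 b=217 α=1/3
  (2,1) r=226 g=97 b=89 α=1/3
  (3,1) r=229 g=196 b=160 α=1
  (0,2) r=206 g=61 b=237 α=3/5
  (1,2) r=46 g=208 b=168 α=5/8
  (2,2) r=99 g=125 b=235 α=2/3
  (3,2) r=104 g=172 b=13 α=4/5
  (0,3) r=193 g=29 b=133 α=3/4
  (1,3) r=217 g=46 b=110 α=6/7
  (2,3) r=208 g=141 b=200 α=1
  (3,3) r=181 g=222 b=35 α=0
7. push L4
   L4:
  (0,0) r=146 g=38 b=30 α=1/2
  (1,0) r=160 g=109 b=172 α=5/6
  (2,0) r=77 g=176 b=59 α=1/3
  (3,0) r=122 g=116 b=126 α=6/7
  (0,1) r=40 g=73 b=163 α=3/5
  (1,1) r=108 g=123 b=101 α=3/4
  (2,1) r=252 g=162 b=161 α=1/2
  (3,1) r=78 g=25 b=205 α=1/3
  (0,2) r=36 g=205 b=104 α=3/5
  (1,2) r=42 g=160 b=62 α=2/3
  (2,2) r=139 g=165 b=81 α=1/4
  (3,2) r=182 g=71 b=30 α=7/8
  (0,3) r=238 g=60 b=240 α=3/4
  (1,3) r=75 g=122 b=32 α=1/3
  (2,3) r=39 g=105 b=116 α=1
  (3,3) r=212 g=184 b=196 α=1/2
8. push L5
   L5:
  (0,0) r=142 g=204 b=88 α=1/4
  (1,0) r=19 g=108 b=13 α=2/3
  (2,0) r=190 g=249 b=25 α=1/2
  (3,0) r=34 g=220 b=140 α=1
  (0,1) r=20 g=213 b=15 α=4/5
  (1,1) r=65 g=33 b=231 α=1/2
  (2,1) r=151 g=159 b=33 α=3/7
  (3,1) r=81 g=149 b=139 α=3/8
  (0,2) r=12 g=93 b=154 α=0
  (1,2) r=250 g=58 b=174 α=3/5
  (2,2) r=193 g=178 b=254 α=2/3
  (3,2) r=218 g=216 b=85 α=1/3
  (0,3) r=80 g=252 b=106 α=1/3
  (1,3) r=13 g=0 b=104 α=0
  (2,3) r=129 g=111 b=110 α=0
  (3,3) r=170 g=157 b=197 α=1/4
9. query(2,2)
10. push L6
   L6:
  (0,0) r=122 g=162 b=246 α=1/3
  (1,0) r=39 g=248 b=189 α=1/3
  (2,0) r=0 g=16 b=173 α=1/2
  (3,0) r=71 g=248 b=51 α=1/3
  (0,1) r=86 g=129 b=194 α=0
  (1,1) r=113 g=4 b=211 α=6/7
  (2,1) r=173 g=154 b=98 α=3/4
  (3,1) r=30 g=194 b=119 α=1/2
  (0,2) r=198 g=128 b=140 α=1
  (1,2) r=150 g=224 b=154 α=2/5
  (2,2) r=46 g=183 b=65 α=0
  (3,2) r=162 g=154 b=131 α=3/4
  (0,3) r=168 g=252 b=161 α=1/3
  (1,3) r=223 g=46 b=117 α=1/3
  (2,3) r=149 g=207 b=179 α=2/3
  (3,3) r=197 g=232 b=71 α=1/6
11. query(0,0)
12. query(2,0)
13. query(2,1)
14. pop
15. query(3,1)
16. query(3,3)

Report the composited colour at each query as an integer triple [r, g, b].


query (0,0) [L1,L2] — begin 0,0,0
after L1 α=1/3: [64, 84, 55/3]
after L2 α=3/4: [451/4, 33, 2341/12]
→ [113, 33, 195]

query (1,2) [L1,L2] — begin 0,0,0
L1 α=2/5: [32/5, 58, 392/5]
L2 α=2/3: [1472/15, 500/3, 744/5]
= [98, 167, 149]

at x=2,y=2 over L1,L2:
+L1 (α=4/7) → [48/7, 232/7, 516/7]
+L2 (α=3/7) → [2586/49, 1327/49, 3933/49]
→ [53, 27, 80]

at x=2,y=2 over L1,L2,L3,L4,L5:
+L1 (α=4/7) → [48/7, 232/7, 516/7]
+L2 (α=3/7) → [2586/49, 1327/49, 3933/49]
+L3 (α=2/3) → [4096/49, 13577/147, 26963/147]
+L4 (α=1/4) → [19099/196, 10831/98, 7733/49]
+L5 (α=2/3) → [31585/196, 45719/294, 10875/49]
→ [161, 156, 222]

at x=0,y=0 over L1,L2,L3,L4,L5,L6:
after L1 α=1/3: [64, 84, 55/3]
after L2 α=3/4: [451/4, 33, 2341/12]
after L3 α=2/5: [1353/20, 387/5, 2493/20]
after L4 α=1/2: [4273/40, 577/10, 3093/40]
after L5 α=1/4: [18499/160, 3771/40, 12799/160]
after L6 α=1/3: [28259/240, 2337/20, 32479/240]
rounded: [118, 117, 135]

at x=2,y=0 over L1,L2,L3,L4,L5,L6:
+L1 (α=1/2) → [19/2, 4, 141/2]
+L2 (α=1/7) → [281/7, 101/7, 569/7]
+L3 (α=2/3) → [2647/21, 463/7, 605/7]
+L4 (α=1/3) → [6911/63, 2158/21, 541/7]
+L5 (α=1/2) → [18881/126, 7387/42, 358/7]
+L6 (α=1/2) → [18881/252, 8059/84, 1569/14]
rounded: [75, 96, 112]

(2,1) stack=L1,L2,L3,L4,L5,L6; from [0,0,0]:
+L1 (α=1/5) → [166/5, 162/5, 27/5]
+L2 (α=2/5) → [2108/25, 2006/25, 1381/25]
+L3 (α=1/3) → [9866/75, 6437/75, 4987/75]
+L4 (α=1/2) → [14383/75, 18587/150, 8531/75]
+L5 (α=3/7) → [91507/525, 72949/525, 41549/525]
+L6 (α=3/4) → [181991/1050, 315499/2100, 195899/2100]
→ [173, 150, 93]

(3,1) stack=L1,L2,L3,L4,L5; from [0,0,0]:
L1 α=0: [0, 0, 0]
L2 α=4/7: [88, 244/7, 64]
L3 α=1: [229, 196, 160]
L4 α=1/3: [536/3, 139, 175]
L5 α=3/8: [3409/24, 571/4, 323/2]
= [142, 143, 162]

at x=3,y=3 over L1,L2,L3,L4,L5:
+L1 (α=1/2) → [109, 159/2, 165/2]
+L2 (α=1/6) → [111, 409/4, 315/4]
+L3 (α=0) → [111, 409/4, 315/4]
+L4 (α=1/2) → [323/2, 1145/8, 1099/8]
+L5 (α=1/4) → [1309/8, 4691/32, 4873/32]
→ [164, 147, 152]


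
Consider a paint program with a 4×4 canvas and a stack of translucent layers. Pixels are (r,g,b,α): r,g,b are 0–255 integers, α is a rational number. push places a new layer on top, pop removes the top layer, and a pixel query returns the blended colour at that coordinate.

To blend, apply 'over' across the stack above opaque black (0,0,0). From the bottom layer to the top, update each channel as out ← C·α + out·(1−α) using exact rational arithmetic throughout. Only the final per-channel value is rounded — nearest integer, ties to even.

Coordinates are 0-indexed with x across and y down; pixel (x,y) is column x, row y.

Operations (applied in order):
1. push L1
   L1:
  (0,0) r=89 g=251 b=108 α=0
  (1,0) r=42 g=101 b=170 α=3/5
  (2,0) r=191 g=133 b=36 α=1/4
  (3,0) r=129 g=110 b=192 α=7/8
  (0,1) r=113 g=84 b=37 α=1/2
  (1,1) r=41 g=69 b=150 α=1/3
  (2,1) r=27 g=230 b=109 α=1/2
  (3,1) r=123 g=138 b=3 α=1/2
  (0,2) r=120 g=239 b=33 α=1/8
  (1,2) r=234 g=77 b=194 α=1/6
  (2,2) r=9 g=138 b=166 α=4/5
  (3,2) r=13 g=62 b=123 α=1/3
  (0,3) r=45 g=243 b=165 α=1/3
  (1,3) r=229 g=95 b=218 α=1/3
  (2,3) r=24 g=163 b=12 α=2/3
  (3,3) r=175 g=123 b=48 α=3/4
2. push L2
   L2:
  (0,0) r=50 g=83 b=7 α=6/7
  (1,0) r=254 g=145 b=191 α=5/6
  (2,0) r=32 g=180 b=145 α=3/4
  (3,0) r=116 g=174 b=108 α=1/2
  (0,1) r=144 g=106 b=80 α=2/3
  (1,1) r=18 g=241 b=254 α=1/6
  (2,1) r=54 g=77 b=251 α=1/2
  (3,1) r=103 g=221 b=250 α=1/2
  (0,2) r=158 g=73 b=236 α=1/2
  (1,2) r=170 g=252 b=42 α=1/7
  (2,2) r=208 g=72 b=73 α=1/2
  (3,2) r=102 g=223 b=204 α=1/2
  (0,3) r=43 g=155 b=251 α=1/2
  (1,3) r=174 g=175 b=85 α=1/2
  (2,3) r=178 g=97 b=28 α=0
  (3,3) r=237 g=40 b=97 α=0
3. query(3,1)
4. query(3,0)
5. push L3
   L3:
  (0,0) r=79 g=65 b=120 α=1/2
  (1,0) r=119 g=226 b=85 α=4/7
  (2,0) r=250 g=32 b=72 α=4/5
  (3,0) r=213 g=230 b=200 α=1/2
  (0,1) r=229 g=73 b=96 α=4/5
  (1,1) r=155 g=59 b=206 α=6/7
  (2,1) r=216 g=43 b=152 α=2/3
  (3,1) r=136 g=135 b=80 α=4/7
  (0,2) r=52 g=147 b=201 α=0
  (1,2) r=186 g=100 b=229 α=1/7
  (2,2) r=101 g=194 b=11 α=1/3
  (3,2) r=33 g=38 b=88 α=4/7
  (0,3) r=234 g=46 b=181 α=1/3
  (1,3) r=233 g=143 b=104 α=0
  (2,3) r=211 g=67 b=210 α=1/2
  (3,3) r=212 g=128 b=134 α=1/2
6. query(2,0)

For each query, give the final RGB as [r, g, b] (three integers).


(3,1) stack=L1,L2; from [0,0,0]:
after L1 α=1/2: [123/2, 69, 3/2]
after L2 α=1/2: [329/4, 145, 503/4]
rounded: [82, 145, 126]

(3,0) stack=L1,L2; from [0,0,0]:
+L1 (α=7/8) → [903/8, 385/4, 168]
+L2 (α=1/2) → [1831/16, 1081/8, 138]
→ [114, 135, 138]

at x=2,y=0 over L1,L2,L3:
+L1 (α=1/4) → [191/4, 133/4, 9]
+L2 (α=3/4) → [575/16, 2293/16, 111]
+L3 (α=4/5) → [3315/16, 4341/80, 399/5]
→ [207, 54, 80]


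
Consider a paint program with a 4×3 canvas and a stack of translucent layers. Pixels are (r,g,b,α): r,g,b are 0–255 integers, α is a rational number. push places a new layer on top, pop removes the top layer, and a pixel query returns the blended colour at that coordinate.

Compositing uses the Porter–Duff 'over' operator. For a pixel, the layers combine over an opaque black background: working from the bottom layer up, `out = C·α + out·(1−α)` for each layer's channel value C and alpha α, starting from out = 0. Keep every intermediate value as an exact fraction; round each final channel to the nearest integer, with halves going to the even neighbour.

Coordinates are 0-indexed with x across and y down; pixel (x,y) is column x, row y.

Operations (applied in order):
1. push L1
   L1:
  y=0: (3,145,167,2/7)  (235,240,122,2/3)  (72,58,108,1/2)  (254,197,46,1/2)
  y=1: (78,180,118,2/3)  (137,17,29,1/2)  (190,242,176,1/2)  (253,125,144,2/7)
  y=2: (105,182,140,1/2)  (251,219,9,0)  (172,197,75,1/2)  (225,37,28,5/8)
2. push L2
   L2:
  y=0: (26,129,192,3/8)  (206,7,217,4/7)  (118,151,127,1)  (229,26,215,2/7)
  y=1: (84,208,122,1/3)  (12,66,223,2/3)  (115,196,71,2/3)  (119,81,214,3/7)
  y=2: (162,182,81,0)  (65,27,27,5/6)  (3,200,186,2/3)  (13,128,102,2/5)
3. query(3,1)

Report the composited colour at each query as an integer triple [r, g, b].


query (3,1) [L1,L2] — begin 0,0,0
after L1 α=2/7: [506/7, 250/7, 288/7]
after L2 α=3/7: [4523/49, 2701/49, 5646/49]
= [92, 55, 115]


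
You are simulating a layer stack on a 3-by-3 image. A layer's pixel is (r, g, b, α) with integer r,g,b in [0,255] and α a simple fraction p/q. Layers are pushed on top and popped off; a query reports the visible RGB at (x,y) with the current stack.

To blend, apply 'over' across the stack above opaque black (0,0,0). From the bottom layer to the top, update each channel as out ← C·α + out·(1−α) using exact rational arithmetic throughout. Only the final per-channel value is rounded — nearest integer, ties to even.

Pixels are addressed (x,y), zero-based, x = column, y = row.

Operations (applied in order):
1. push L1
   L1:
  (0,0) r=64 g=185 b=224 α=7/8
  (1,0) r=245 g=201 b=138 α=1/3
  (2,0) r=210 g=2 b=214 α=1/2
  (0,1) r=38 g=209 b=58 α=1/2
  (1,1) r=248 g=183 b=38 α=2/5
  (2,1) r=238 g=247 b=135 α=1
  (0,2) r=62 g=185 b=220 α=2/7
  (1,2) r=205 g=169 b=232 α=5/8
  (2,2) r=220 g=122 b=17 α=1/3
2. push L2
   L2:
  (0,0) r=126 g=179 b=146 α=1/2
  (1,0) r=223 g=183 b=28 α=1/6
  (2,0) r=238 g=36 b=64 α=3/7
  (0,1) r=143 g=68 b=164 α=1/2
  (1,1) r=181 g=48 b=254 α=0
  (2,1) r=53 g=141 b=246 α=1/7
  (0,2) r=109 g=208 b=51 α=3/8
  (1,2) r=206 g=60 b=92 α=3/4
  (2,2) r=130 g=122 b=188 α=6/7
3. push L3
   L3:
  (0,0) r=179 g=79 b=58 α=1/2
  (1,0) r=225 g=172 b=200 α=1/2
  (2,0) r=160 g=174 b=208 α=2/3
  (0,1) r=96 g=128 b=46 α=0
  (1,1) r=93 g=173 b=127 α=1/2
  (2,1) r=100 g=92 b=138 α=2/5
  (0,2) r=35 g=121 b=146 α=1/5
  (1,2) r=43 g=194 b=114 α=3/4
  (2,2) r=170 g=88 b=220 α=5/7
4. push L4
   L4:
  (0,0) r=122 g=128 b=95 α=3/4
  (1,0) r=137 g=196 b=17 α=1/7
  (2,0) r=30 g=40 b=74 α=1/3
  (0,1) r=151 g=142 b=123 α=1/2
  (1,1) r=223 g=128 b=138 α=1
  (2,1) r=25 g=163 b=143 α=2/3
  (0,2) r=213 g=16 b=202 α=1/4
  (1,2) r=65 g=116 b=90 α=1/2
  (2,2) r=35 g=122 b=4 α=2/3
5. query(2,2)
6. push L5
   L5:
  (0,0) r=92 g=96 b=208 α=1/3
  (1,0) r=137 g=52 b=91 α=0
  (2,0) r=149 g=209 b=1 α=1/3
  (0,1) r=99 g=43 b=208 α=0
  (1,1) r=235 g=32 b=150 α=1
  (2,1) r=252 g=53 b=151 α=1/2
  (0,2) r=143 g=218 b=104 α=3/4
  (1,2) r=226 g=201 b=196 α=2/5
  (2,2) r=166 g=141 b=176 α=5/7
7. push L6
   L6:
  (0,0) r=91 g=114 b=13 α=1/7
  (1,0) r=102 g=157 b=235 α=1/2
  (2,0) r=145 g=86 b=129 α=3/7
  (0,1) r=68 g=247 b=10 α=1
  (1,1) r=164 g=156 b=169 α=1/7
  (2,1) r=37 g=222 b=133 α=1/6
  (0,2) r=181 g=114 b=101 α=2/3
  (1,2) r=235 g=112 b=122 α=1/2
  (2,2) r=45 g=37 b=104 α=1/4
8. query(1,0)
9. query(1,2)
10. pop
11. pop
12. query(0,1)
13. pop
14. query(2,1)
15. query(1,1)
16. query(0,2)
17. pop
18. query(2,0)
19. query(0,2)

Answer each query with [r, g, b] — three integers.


query (2,2) [L1,L2,L3,L4] — begin 0,0,0
after L1 α=1/3: [220/3, 122/3, 17/3]
after L2 α=6/7: [2560/21, 2318/21, 3401/21]
after L3 α=5/7: [22970/147, 13876/147, 29902/147]
after L4 α=2/3: [33260/441, 49744/441, 31078/441]
→ [75, 113, 70]

query (1,0) [L1,L2,L3,L4,L5,L6] — begin 0,0,0
+L1 (α=1/3) → [245/3, 67, 46]
+L2 (α=1/6) → [947/9, 259/3, 43]
+L3 (α=1/2) → [1486/9, 775/6, 243/2]
+L4 (α=1/7) → [3383/21, 971/7, 746/7]
+L5 (α=0) → [3383/21, 971/7, 746/7]
+L6 (α=1/2) → [5525/42, 1035/7, 2391/14]
rounded: [132, 148, 171]

at x=1,y=2 over L1,L2,L3,L4,L5,L6:
after L1 α=5/8: [1025/8, 845/8, 145]
after L2 α=3/4: [5969/32, 2285/32, 421/4]
after L3 α=3/4: [10097/128, 20909/128, 1789/16]
after L4 α=1/2: [18417/256, 35757/256, 3229/32]
after L5 α=2/5: [170963/1280, 210183/1280, 22231/160]
after L6 α=1/2: [471763/2560, 353543/2560, 41751/320]
→ [184, 138, 130]

(0,1) stack=L1,L2,L3,L4; from [0,0,0]:
after L1 α=1/2: [19, 209/2, 29]
after L2 α=1/2: [81, 345/4, 193/2]
after L3 α=0: [81, 345/4, 193/2]
after L4 α=1/2: [116, 913/8, 439/4]
rounded: [116, 114, 110]

at x=2,y=1 over L1,L2,L3:
L1 α=1: [238, 247, 135]
L2 α=1/7: [1481/7, 1623/7, 1056/7]
L3 α=2/5: [5843/35, 6157/35, 1020/7]
rounded: [167, 176, 146]

at x=1,y=1 over L1,L2,L3:
L1 α=2/5: [496/5, 366/5, 76/5]
L2 α=0: [496/5, 366/5, 76/5]
L3 α=1/2: [961/10, 1231/10, 711/10]
rounded: [96, 123, 71]

query (0,2) [L1,L2,L3] — begin 0,0,0
+L1 (α=2/7) → [124/7, 370/7, 440/7]
+L2 (α=3/8) → [2909/56, 3109/28, 3271/56]
+L3 (α=1/5) → [3399/70, 3956/35, 1063/14]
→ [49, 113, 76]

query (2,0) [L1,L2] — begin 0,0,0
L1 α=1/2: [105, 1, 107]
L2 α=3/7: [162, 16, 620/7]
= [162, 16, 89]

at x=0,y=2 over L1,L2:
+L1 (α=2/7) → [124/7, 370/7, 440/7]
+L2 (α=3/8) → [2909/56, 3109/28, 3271/56]
= [52, 111, 58]


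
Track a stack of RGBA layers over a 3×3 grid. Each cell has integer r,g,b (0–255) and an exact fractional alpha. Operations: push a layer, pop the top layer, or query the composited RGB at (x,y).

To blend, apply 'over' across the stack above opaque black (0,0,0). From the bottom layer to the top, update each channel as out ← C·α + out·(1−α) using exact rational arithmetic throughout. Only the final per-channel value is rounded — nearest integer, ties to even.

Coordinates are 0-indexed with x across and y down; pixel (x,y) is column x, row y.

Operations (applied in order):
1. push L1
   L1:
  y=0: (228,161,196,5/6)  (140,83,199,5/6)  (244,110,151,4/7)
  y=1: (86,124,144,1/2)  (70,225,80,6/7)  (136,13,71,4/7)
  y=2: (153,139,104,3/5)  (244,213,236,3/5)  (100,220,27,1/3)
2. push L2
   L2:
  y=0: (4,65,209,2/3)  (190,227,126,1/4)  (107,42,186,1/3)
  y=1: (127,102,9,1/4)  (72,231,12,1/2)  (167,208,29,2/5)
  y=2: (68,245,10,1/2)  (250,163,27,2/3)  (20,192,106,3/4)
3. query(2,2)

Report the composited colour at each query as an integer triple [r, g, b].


(2,2) stack=L1,L2; from [0,0,0]:
after L1 α=1/3: [100/3, 220/3, 9]
after L2 α=3/4: [70/3, 487/3, 327/4]
= [23, 162, 82]


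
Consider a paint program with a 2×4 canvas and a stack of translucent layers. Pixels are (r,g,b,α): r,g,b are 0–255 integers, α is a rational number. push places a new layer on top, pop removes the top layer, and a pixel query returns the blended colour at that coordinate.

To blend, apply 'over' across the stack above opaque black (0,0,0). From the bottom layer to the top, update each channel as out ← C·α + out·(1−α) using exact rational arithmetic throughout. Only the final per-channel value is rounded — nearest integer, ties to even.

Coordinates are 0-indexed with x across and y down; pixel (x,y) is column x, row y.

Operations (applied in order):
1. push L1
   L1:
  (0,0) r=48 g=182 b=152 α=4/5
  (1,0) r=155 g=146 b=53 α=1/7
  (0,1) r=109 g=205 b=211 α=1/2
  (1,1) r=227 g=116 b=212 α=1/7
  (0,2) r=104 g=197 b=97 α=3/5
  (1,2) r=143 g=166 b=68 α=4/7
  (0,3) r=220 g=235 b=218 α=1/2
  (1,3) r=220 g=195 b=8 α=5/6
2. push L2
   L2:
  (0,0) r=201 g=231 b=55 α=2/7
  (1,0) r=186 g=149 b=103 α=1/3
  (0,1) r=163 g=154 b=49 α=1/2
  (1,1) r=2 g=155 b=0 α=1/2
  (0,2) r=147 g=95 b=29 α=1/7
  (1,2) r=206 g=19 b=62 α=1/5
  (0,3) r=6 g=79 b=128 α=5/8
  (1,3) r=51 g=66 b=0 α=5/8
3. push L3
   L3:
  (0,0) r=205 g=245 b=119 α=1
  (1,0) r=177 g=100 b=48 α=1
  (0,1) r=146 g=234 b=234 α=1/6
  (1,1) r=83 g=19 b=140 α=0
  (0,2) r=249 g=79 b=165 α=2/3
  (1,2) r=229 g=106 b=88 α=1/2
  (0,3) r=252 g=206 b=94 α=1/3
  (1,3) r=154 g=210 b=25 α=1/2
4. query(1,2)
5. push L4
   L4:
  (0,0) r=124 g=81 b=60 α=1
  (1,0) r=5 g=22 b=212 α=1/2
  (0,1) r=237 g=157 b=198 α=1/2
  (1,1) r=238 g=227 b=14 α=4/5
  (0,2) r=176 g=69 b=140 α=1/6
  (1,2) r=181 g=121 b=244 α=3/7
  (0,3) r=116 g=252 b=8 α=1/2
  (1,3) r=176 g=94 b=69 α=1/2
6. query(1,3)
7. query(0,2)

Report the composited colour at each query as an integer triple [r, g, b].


at x=1,y=2 over L1,L2,L3:
L1 α=4/7: [572/7, 664/7, 272/7]
L2 α=1/5: [746/7, 2789/35, 1522/35]
L3 α=1/2: [2349/14, 6499/70, 2301/35]
→ [168, 93, 66]

(1,3) stack=L1,L2,L3,L4; from [0,0,0]:
after L1 α=5/6: [550/3, 325/2, 20/3]
after L2 α=5/8: [805/8, 1635/16, 5/2]
after L3 α=1/2: [2037/16, 4995/32, 55/4]
after L4 α=1/2: [4853/32, 8003/64, 331/8]
→ [152, 125, 41]

at x=0,y=2 over L1,L2,L3,L4:
after L1 α=3/5: [312/5, 591/5, 291/5]
after L2 α=1/7: [2607/35, 4021/35, 1891/35]
after L3 α=2/3: [6679/35, 9551/105, 13441/105]
after L4 α=1/6: [2637/14, 5500/63, 16381/126]
→ [188, 87, 130]


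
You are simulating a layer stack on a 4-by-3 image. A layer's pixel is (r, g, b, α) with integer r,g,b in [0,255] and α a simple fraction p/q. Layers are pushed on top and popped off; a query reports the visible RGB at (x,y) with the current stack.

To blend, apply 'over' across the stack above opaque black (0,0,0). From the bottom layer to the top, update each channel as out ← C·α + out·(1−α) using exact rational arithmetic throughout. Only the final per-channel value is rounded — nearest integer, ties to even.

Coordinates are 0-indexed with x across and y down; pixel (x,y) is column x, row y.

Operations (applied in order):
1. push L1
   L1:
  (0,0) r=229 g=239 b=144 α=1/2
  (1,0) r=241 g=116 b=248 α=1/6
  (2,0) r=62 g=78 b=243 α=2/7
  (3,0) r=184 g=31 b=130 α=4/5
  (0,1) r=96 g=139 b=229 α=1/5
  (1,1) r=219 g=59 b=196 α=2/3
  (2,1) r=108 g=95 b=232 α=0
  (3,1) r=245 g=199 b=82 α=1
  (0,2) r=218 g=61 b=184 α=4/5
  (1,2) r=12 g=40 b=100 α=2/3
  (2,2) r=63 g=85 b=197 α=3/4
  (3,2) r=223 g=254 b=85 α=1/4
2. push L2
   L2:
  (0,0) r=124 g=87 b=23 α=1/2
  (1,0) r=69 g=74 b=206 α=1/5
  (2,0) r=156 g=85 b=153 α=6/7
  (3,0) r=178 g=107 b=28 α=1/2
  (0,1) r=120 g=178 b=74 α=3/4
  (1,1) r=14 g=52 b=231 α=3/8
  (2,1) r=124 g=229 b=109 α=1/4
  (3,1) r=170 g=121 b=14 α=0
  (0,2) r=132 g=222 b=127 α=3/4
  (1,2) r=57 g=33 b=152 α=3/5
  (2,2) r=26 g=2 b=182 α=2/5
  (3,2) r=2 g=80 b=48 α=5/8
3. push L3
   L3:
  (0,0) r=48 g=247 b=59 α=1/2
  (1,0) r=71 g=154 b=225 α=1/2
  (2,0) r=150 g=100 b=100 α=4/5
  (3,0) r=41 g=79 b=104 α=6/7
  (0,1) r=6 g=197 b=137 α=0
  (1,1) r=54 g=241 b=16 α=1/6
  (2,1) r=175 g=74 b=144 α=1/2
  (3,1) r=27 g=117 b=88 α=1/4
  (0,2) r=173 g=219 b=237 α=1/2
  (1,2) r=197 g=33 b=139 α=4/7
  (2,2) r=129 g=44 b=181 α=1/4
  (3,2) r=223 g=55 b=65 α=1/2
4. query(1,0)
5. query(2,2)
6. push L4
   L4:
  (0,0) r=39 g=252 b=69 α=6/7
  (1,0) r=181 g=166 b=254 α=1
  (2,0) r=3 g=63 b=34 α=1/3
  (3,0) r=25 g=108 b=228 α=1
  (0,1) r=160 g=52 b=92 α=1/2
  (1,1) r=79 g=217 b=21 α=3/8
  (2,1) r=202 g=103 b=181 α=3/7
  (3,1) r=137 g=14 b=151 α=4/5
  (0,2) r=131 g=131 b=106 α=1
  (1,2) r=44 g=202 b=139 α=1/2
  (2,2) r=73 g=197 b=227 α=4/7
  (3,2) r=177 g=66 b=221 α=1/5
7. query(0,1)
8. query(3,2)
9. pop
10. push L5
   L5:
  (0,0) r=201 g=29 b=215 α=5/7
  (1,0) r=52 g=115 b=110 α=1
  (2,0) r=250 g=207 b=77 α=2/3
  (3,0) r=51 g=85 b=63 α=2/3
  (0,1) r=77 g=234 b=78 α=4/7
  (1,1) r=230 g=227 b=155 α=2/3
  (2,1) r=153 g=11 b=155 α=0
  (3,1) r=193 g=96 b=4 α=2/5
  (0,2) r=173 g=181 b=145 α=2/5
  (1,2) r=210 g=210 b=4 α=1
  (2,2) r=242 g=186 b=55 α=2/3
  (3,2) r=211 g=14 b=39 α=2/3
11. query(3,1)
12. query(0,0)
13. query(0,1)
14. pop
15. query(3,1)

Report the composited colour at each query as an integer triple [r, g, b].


at x=1,y=0 over L1,L2,L3:
L1 α=1/6: [241/6, 58/3, 124/3]
L2 α=1/5: [689/15, 454/15, 1114/15]
L3 α=1/2: [877/15, 1382/15, 4489/30]
rounded: [58, 92, 150]

at x=2,y=2 over L1,L2,L3:
+L1 (α=3/4) → [189/4, 255/4, 591/4]
+L2 (α=2/5) → [155/4, 781/20, 3229/20]
+L3 (α=1/4) → [981/16, 3223/80, 13307/80]
→ [61, 40, 166]

at x=0,y=1 over L1,L2,L3,L4:
after L1 α=1/5: [96/5, 139/5, 229/5]
after L2 α=3/4: [474/5, 2809/20, 1339/20]
after L3 α=0: [474/5, 2809/20, 1339/20]
after L4 α=1/2: [637/5, 3849/40, 3179/40]
= [127, 96, 79]

query (3,2) [L1,L2,L3,L4] — begin 0,0,0
+L1 (α=1/4) → [223/4, 127/2, 85/4]
+L2 (α=5/8) → [709/32, 1181/16, 1215/32]
+L3 (α=1/2) → [7845/64, 2061/32, 3295/64]
+L4 (α=1/5) → [10677/80, 2589/40, 6831/80]
rounded: [133, 65, 85]

(3,1) stack=L1,L2,L3,L5; from [0,0,0]:
+L1 (α=1) → [245, 199, 82]
+L2 (α=0) → [245, 199, 82]
+L3 (α=1/4) → [381/2, 357/2, 167/2]
+L5 (α=2/5) → [383/2, 291/2, 517/10]
→ [192, 146, 52]

(0,0) stack=L1,L2,L3,L5; from [0,0,0]:
+L1 (α=1/2) → [229/2, 239/2, 72]
+L2 (α=1/2) → [477/4, 413/4, 95/2]
+L3 (α=1/2) → [669/8, 1401/8, 213/4]
+L5 (α=5/7) → [4689/28, 283/4, 2363/14]
→ [167, 71, 169]

(0,1) stack=L1,L2,L3,L5; from [0,0,0]:
L1 α=1/5: [96/5, 139/5, 229/5]
L2 α=3/4: [474/5, 2809/20, 1339/20]
L3 α=0: [474/5, 2809/20, 1339/20]
L5 α=4/7: [2962/35, 27147/140, 10257/140]
rounded: [85, 194, 73]

query (3,1) [L1,L2,L3] — begin 0,0,0
L1 α=1: [245, 199, 82]
L2 α=0: [245, 199, 82]
L3 α=1/4: [381/2, 357/2, 167/2]
= [190, 178, 84]


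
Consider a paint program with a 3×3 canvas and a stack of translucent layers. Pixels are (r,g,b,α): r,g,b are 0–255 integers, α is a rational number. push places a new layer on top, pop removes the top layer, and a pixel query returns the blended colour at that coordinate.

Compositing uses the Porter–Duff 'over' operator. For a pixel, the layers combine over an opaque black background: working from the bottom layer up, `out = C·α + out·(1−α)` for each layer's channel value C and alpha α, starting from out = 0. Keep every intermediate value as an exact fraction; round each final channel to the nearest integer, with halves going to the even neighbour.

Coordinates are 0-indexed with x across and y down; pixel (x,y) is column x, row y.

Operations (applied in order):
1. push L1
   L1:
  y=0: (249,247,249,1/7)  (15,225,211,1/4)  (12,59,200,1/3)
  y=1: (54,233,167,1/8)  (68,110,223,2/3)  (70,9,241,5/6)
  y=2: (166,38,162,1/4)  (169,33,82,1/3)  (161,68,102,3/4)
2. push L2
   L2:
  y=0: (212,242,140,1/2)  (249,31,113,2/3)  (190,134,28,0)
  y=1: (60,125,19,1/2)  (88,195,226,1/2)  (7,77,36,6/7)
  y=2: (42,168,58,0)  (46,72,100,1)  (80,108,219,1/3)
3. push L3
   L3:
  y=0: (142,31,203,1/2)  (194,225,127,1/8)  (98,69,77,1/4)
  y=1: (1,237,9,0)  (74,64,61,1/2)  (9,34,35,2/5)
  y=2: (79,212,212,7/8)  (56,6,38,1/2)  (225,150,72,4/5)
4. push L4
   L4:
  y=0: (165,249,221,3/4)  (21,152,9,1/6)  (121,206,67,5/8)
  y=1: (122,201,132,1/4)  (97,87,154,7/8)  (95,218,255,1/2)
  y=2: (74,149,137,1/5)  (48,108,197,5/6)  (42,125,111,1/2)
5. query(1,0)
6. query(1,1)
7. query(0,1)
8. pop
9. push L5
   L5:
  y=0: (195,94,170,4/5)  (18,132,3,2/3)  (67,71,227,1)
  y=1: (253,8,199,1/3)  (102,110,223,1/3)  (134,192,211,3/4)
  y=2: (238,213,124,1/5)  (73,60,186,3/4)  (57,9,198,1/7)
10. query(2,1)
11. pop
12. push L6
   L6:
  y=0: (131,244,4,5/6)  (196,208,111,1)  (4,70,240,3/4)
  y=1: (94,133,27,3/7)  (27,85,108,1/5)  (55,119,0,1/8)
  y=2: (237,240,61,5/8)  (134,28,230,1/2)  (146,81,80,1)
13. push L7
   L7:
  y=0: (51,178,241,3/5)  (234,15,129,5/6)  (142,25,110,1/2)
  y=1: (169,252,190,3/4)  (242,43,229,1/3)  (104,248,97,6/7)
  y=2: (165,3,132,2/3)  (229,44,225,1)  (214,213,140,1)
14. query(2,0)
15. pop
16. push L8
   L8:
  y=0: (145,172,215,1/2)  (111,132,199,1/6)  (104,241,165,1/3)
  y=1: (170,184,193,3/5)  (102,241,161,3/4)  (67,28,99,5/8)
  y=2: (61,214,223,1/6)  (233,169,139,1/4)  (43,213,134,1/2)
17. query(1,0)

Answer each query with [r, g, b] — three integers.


query (1,0) [L1,L2,L3,L4] — begin 0,0,0
L1 α=1/4: [15/4, 225/4, 211/4]
L2 α=2/3: [669/4, 473/12, 1115/12]
L3 α=1/8: [5459/32, 6011/96, 9329/96]
L4 α=1/6: [27967/192, 44647/576, 47509/576]
→ [146, 78, 82]

at x=1,y=1 over L1,L2,L3,L4:
+L1 (α=2/3) → [136/3, 220/3, 446/3]
+L2 (α=1/2) → [200/3, 805/6, 562/3]
+L3 (α=1/2) → [211/3, 1189/12, 745/6]
+L4 (α=7/8) → [281/3, 8497/96, 7213/48]
→ [94, 89, 150]

(0,1) stack=L1,L2,L3,L4; from [0,0,0]:
after L1 α=1/8: [27/4, 233/8, 167/8]
after L2 α=1/2: [267/8, 1233/16, 319/16]
after L3 α=0: [267/8, 1233/16, 319/16]
after L4 α=1/4: [1777/32, 6915/64, 3069/64]
→ [56, 108, 48]

query (2,1) [L1,L2,L3,L5] — begin 0,0,0
+L1 (α=5/6) → [175/3, 15/2, 1205/6]
+L2 (α=6/7) → [43/3, 939/14, 2501/42]
+L3 (α=2/5) → [61/5, 3769/70, 3481/70]
+L5 (α=3/4) → [2071/20, 44089/280, 47791/280]
rounded: [104, 157, 171]

(2,0) stack=L1,L2,L3,L6,L7; from [0,0,0]:
after L1 α=1/3: [4, 59/3, 200/3]
after L2 α=0: [4, 59/3, 200/3]
after L3 α=1/4: [55/2, 32, 277/4]
after L6 α=3/4: [79/8, 121/2, 3157/16]
after L7 α=1/2: [1215/16, 171/4, 4917/32]
= [76, 43, 154]

at x=1,y=0 over L1,L2,L3,L6,L8:
after L1 α=1/4: [15/4, 225/4, 211/4]
after L2 α=2/3: [669/4, 473/12, 1115/12]
after L3 α=1/8: [5459/32, 6011/96, 9329/96]
after L6 α=1: [196, 208, 111]
after L8 α=1/6: [1091/6, 586/3, 377/3]
rounded: [182, 195, 126]


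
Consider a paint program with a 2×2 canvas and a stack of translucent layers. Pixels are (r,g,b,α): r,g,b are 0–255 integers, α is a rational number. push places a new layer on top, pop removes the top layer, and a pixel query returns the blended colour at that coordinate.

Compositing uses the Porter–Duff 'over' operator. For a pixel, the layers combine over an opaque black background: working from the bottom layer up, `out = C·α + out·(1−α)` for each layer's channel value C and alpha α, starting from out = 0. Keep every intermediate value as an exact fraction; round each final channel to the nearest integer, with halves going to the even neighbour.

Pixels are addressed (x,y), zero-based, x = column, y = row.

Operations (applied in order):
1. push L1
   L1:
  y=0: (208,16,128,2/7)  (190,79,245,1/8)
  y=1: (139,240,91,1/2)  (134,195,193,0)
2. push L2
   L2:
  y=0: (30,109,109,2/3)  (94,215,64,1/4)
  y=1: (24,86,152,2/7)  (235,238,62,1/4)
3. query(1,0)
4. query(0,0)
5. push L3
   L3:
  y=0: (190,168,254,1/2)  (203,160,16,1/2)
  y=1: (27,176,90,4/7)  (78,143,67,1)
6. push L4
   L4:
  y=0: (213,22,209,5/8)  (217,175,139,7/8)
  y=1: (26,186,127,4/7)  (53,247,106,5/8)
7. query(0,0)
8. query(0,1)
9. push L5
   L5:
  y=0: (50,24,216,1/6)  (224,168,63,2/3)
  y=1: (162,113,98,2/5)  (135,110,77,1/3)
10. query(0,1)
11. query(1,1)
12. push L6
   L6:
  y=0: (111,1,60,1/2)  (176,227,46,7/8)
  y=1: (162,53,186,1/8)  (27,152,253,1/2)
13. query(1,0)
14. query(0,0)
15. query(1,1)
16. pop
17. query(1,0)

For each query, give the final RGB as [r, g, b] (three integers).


query (1,0) [L1,L2] — begin 0,0,0
L1 α=1/8: [95/4, 79/8, 245/8]
L2 α=1/4: [661/16, 1957/32, 1247/32]
rounded: [41, 61, 39]

(0,0) stack=L1,L2; from [0,0,0]:
after L1 α=2/7: [416/7, 32/7, 256/7]
after L2 α=2/3: [836/21, 1558/21, 594/7]
rounded: [40, 74, 85]

query (0,0) [L1,L2,L3,L4] — begin 0,0,0
after L1 α=2/7: [416/7, 32/7, 256/7]
after L2 α=2/3: [836/21, 1558/21, 594/7]
after L3 α=1/2: [2413/21, 2543/21, 1186/7]
after L4 α=5/8: [2467/14, 3313/56, 10873/56]
= [176, 59, 194]

query (0,1) [L1,L2,L3,L4] — begin 0,0,0
after L1 α=1/2: [139/2, 120, 91/2]
after L2 α=2/7: [113/2, 772/7, 1063/14]
after L3 α=4/7: [555/14, 7244/49, 8229/98]
after L4 α=4/7: [3121/98, 58188/343, 74471/686]
rounded: [32, 170, 109]

(0,1) stack=L1,L2,L3,L4,L5; from [0,0,0]:
L1 α=1/2: [139/2, 120, 91/2]
L2 α=2/7: [113/2, 772/7, 1063/14]
L3 α=4/7: [555/14, 7244/49, 8229/98]
L4 α=4/7: [3121/98, 58188/343, 74471/686]
L5 α=2/5: [8223/98, 252082/1715, 357869/3430]
= [84, 147, 104]

at x=1,y=1 over L1,L2,L3,L4,L5:
after L1 α=0: [0, 0, 0]
after L2 α=1/4: [235/4, 119/2, 31/2]
after L3 α=1: [78, 143, 67]
after L4 α=5/8: [499/8, 208, 731/8]
after L5 α=1/3: [1039/12, 526/3, 1039/12]
rounded: [87, 175, 87]

(1,0) stack=L1,L2,L3,L4,L5,L6; from [0,0,0]:
L1 α=1/8: [95/4, 79/8, 245/8]
L2 α=1/4: [661/16, 1957/32, 1247/32]
L3 α=1/2: [3909/32, 7077/64, 1759/64]
L4 α=7/8: [52517/256, 85477/512, 64031/512]
L5 α=2/3: [55735/256, 257509/1536, 128543/1536]
L6 α=7/8: [371127/2048, 2698213/12288, 623135/12288]
= [181, 220, 51]

(0,0) stack=L1,L2,L3,L4,L5,L6; from [0,0,0]:
L1 α=2/7: [416/7, 32/7, 256/7]
L2 α=2/3: [836/21, 1558/21, 594/7]
L3 α=1/2: [2413/21, 2543/21, 1186/7]
L4 α=5/8: [2467/14, 3313/56, 10873/56]
L5 α=1/6: [4345/28, 17909/336, 66461/336]
L6 α=1/2: [7453/56, 18245/672, 86621/672]
→ [133, 27, 129]

at x=1,y=1 over L1,L2,L3,L4,L5,L6:
L1 α=0: [0, 0, 0]
L2 α=1/4: [235/4, 119/2, 31/2]
L3 α=1: [78, 143, 67]
L4 α=5/8: [499/8, 208, 731/8]
L5 α=1/3: [1039/12, 526/3, 1039/12]
L6 α=1/2: [1363/24, 491/3, 4075/24]
= [57, 164, 170]

at x=1,y=0 over L1,L2,L3,L4,L5:
after L1 α=1/8: [95/4, 79/8, 245/8]
after L2 α=1/4: [661/16, 1957/32, 1247/32]
after L3 α=1/2: [3909/32, 7077/64, 1759/64]
after L4 α=7/8: [52517/256, 85477/512, 64031/512]
after L5 α=2/3: [55735/256, 257509/1536, 128543/1536]
= [218, 168, 84]


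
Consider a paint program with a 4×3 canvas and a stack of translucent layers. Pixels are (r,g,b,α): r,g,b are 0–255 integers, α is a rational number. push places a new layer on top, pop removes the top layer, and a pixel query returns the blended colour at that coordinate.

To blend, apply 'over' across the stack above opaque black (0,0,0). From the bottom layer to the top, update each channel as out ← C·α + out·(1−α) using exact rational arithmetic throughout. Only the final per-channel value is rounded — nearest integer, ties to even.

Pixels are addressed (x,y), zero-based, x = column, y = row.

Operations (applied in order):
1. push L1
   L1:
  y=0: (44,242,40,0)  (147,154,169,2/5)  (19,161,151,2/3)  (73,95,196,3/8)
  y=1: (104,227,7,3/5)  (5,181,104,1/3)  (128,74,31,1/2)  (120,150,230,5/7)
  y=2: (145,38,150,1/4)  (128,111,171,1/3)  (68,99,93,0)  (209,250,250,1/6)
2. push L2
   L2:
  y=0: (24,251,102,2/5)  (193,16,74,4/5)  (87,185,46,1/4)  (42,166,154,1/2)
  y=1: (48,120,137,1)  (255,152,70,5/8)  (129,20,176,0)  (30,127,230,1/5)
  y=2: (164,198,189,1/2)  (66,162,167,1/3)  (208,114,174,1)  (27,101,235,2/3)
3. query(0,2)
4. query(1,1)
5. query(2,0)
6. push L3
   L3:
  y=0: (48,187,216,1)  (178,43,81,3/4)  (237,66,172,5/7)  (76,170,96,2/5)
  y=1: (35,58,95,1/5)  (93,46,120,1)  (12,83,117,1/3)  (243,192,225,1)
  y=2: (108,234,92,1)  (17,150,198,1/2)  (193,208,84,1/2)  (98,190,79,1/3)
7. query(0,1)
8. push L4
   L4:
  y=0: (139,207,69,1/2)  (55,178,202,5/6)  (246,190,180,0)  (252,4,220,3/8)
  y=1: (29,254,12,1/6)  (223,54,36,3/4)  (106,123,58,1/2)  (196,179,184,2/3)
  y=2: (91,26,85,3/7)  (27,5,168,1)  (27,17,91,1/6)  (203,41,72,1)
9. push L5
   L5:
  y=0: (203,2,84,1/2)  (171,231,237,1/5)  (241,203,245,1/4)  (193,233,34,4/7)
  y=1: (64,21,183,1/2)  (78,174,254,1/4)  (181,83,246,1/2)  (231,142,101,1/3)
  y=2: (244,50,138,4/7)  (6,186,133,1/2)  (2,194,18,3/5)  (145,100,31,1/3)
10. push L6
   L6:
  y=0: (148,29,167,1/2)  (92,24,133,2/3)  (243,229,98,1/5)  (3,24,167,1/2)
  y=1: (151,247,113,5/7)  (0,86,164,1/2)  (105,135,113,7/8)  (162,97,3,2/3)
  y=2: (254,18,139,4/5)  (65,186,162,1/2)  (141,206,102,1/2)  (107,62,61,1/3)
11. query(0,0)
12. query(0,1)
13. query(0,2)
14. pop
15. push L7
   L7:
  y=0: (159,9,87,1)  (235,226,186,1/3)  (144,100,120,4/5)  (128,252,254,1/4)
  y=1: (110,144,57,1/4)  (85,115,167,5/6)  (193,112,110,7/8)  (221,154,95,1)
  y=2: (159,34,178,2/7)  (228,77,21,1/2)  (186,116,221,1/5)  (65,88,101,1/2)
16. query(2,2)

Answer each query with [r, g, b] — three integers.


query (0,2) [L1,L2] — begin 0,0,0
after L1 α=1/4: [145/4, 19/2, 75/2]
after L2 α=1/2: [801/8, 415/4, 453/4]
rounded: [100, 104, 113]

query (1,1) [L1,L2] — begin 0,0,0
+L1 (α=1/3) → [5/3, 181/3, 104/3]
+L2 (α=5/8) → [160, 941/8, 227/4]
→ [160, 118, 57]

at x=2,y=0 over L1,L2:
L1 α=2/3: [38/3, 322/3, 302/3]
L2 α=1/4: [125/4, 507/4, 87]
→ [31, 127, 87]

at x=0,y=1 over L1,L2,L3:
+L1 (α=3/5) → [312/5, 681/5, 21/5]
+L2 (α=1) → [48, 120, 137]
+L3 (α=1/5) → [227/5, 538/5, 643/5]
= [45, 108, 129]

at x=0,y=0 over L1,L2,L3,L4,L5,L6:
after L1 α=0: [0, 0, 0]
after L2 α=2/5: [48/5, 502/5, 204/5]
after L3 α=1: [48, 187, 216]
after L4 α=1/2: [187/2, 197, 285/2]
after L5 α=1/2: [593/4, 199/2, 453/4]
after L6 α=1/2: [1185/8, 257/4, 1121/8]
rounded: [148, 64, 140]

query (0,1) [L1,L2,L3,L4,L5,L6] — begin 0,0,0
L1 α=3/5: [312/5, 681/5, 21/5]
L2 α=1: [48, 120, 137]
L3 α=1/5: [227/5, 538/5, 643/5]
L4 α=1/6: [128/3, 132, 655/6]
L5 α=1/2: [160/3, 153/2, 1753/12]
L6 α=5/7: [2585/21, 1388/7, 5143/42]
= [123, 198, 122]

at x=0,y=2 over L1,L2,L3,L4,L5,L6:
after L1 α=1/4: [145/4, 19/2, 75/2]
after L2 α=1/2: [801/8, 415/4, 453/4]
after L3 α=1: [108, 234, 92]
after L4 α=3/7: [705/7, 1014/7, 89]
after L5 α=4/7: [8947/49, 4442/49, 117]
after L6 α=4/5: [58731/245, 1594/49, 673/5]
→ [240, 33, 135]

at x=2,y=2 over L1,L2,L3,L4,L5,L7:
L1 α=0: [0, 0, 0]
L2 α=1: [208, 114, 174]
L3 α=1/2: [401/2, 161, 129]
L4 α=1/6: [2059/12, 137, 368/3]
L5 α=3/5: [419/6, 856/5, 898/15]
L7 α=1/5: [1396/15, 4004/25, 6907/75]
= [93, 160, 92]
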